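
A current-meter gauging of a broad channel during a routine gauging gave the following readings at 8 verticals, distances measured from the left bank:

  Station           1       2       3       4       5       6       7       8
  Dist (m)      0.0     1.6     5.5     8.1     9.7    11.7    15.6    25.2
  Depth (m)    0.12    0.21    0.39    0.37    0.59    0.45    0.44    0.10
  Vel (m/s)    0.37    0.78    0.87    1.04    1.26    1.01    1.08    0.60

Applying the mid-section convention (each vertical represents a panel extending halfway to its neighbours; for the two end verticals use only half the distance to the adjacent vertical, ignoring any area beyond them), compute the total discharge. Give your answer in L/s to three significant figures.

8570 L/s

w_1 = (1.6 − 0.0)/2 = 0.8 m; q_1 = 0.37 × 0.12 × 0.8 = 0.03552 m³/s
w_2 = (5.5 − 0.0)/2 = 2.75 m; q_2 = 0.78 × 0.21 × 2.75 = 0.4505 m³/s
w_3 = (8.1 − 1.6)/2 = 3.25 m; q_3 = 0.87 × 0.39 × 3.25 = 1.103 m³/s
w_4 = (9.7 − 5.5)/2 = 2.1 m; q_4 = 1.04 × 0.37 × 2.1 = 0.8081 m³/s
w_5 = (11.7 − 8.1)/2 = 1.8 m; q_5 = 1.26 × 0.59 × 1.8 = 1.338 m³/s
w_6 = (15.6 − 9.7)/2 = 2.95 m; q_6 = 1.01 × 0.45 × 2.95 = 1.341 m³/s
w_7 = (25.2 − 11.7)/2 = 6.75 m; q_7 = 1.08 × 0.44 × 6.75 = 3.208 m³/s
w_8 = (25.2 − 15.6)/2 = 4.8 m; q_8 = 0.60 × 0.10 × 4.8 = 0.2880 m³/s
Q = Σ qᵢ = 8.571 m³/s
= 8.571 × 1000 = 8571 L/s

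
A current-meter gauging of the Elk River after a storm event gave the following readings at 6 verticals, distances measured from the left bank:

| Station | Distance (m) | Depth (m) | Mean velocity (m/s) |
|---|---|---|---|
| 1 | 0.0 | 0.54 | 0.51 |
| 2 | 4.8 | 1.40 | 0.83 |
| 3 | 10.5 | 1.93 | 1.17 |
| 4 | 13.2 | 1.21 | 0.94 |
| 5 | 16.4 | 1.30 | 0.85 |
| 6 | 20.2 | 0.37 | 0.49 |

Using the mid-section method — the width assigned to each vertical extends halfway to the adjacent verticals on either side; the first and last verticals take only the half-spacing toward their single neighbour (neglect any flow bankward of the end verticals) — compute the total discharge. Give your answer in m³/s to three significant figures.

w_1 = (4.8 − 0.0)/2 = 2.4 m; q_1 = 0.51 × 0.54 × 2.4 = 0.6610 m³/s
w_2 = (10.5 − 0.0)/2 = 5.25 m; q_2 = 0.83 × 1.40 × 5.25 = 6.101 m³/s
w_3 = (13.2 − 4.8)/2 = 4.2 m; q_3 = 1.17 × 1.93 × 4.2 = 9.484 m³/s
w_4 = (16.4 − 10.5)/2 = 2.95 m; q_4 = 0.94 × 1.21 × 2.95 = 3.355 m³/s
w_5 = (20.2 − 13.2)/2 = 3.5 m; q_5 = 0.85 × 1.30 × 3.5 = 3.868 m³/s
w_6 = (20.2 − 16.4)/2 = 1.9 m; q_6 = 0.49 × 0.37 × 1.9 = 0.3445 m³/s
Q = Σ qᵢ = 23.81 m³/s

23.8 m³/s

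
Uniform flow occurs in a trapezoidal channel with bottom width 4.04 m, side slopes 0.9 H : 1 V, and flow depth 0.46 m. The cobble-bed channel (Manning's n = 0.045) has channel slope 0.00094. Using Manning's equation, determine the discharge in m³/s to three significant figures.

A = (b + z·y)·y = (4.04 + 0.9×0.46)×0.46 = 2.049 m²
P = b + 2y√(1+z²) = 4.04 + 2×0.46×√(1+0.9²) = 5.278 m
R = A/P = 2.049/5.278 = 0.3882 m
Q = (1/n)·A·R^(2/3)·S^(1/2) = (1/0.045) × 2.049 × 0.3882^(2/3) × 0.00094^(1/2) = 0.7428 m³/s

0.743 m³/s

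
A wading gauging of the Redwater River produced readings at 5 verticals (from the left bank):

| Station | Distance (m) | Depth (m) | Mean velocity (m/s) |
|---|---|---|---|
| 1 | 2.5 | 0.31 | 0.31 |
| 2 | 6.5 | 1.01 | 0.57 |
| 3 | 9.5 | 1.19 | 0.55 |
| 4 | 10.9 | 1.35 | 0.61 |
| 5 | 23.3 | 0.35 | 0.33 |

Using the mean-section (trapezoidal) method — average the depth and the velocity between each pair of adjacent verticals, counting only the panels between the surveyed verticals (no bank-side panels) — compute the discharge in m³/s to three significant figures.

Panel 1-2: Δb = 4 m, d̄ = (0.31+1.01)/2 = 0.66, v̄ = (0.31+0.57)/2 = 0.44 → q = 4×0.66×0.44 = 1.162 m³/s
Panel 2-3: Δb = 3 m, d̄ = (1.01+1.19)/2 = 1.1, v̄ = (0.57+0.55)/2 = 0.56 → q = 3×1.1×0.56 = 1.848 m³/s
Panel 3-4: Δb = 1.4 m, d̄ = (1.19+1.35)/2 = 1.27, v̄ = (0.55+0.61)/2 = 0.58 → q = 1.4×1.27×0.58 = 1.031 m³/s
Panel 4-5: Δb = 12.4 m, d̄ = (1.35+0.35)/2 = 0.85, v̄ = (0.61+0.33)/2 = 0.47 → q = 12.4×0.85×0.47 = 4.954 m³/s
Q = Σ q = 8.995 m³/s

8.99 m³/s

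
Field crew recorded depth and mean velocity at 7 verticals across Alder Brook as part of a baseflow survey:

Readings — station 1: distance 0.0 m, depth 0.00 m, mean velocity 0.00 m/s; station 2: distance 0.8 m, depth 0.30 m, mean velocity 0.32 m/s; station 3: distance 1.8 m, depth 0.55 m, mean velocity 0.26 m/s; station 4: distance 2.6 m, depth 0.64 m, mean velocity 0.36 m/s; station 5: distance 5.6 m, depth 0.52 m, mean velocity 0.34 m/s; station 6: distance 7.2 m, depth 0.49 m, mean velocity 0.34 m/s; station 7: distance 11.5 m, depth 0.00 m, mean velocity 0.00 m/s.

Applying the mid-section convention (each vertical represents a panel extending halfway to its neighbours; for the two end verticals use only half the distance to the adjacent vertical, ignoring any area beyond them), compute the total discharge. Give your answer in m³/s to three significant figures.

1.55 m³/s

w_2 = (1.8 − 0.0)/2 = 0.9 m; q_2 = 0.32 × 0.30 × 0.9 = 0.08640 m³/s
w_3 = (2.6 − 0.8)/2 = 0.9 m; q_3 = 0.26 × 0.55 × 0.9 = 0.1287 m³/s
w_4 = (5.6 − 1.8)/2 = 1.9 m; q_4 = 0.36 × 0.64 × 1.9 = 0.4378 m³/s
w_5 = (7.2 − 2.6)/2 = 2.3 m; q_5 = 0.34 × 0.52 × 2.3 = 0.4066 m³/s
w_6 = (11.5 − 5.6)/2 = 2.95 m; q_6 = 0.34 × 0.49 × 2.95 = 0.4915 m³/s
Stations 1, 7 contribute zero (depth or velocity is 0).
Q = Σ qᵢ = 1.551 m³/s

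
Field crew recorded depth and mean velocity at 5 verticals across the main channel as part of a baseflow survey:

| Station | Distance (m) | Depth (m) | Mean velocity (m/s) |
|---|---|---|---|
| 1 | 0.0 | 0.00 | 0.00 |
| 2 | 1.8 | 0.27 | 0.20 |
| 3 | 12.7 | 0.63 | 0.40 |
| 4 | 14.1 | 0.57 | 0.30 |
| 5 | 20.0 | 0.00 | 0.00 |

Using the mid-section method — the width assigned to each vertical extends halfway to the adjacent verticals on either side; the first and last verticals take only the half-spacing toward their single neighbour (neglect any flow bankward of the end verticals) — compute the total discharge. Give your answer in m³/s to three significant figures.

2.52 m³/s

w_2 = (12.7 − 0.0)/2 = 6.35 m; q_2 = 0.20 × 0.27 × 6.35 = 0.3429 m³/s
w_3 = (14.1 − 1.8)/2 = 6.15 m; q_3 = 0.40 × 0.63 × 6.15 = 1.550 m³/s
w_4 = (20.0 − 12.7)/2 = 3.65 m; q_4 = 0.30 × 0.57 × 3.65 = 0.6242 m³/s
Stations 1, 5 contribute zero (depth or velocity is 0).
Q = Σ qᵢ = 2.517 m³/s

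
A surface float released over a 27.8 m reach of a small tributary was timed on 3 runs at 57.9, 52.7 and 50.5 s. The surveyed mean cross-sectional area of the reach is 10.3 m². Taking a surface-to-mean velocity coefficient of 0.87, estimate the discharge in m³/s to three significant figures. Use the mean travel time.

t̄ = (57.9 + 52.7 + 50.5) / 3 = 53.7 s
v_surface = L / t̄ = 27.8 / 53.7 = 0.5177 m/s
v_mean = 0.87 × 0.5177 = 0.4504 m/s
Q = A × v_mean = 10.3 × 0.4504 = 4.639 m³/s

4.64 m³/s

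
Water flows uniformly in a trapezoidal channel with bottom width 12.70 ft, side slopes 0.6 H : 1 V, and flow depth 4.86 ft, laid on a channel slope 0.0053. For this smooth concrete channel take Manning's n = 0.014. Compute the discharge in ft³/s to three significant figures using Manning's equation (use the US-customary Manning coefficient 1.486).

1260 ft³/s

A = (b + z·y)·y = (12.70 + 0.6×4.86)×4.86 = 75.89 ft²
P = b + 2y√(1+z²) = 12.70 + 2×4.86×√(1+0.6²) = 24.04 ft
R = A/P = 75.89/24.04 = 3.158 ft
Q = (1.486/n)·A·R^(2/3)·S^(1/2) = (1.486/0.014) × 75.89 × 3.158^(2/3) × 0.0053^(1/2) = 1262 ft³/s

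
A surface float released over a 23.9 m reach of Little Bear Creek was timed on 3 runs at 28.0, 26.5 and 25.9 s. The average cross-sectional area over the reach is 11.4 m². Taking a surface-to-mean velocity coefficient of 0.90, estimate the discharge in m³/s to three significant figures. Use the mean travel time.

9.15 m³/s

t̄ = (28.0 + 26.5 + 25.9) / 3 = 26.8 s
v_surface = L / t̄ = 23.9 / 26.8 = 0.8918 m/s
v_mean = 0.90 × 0.8918 = 0.8026 m/s
Q = A × v_mean = 11.4 × 0.8026 = 9.150 m³/s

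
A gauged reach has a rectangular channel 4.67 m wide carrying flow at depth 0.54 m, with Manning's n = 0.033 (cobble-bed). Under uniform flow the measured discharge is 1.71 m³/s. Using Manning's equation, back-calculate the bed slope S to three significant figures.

0.00150

A = b·y = 4.67 × 0.54 = 2.522 m²
P = b + 2y = 4.67 + 2×0.54 = 5.750 m
R = A/P = 2.522/5.750 = 0.4386 m
S = (Q·n / (1·A·R^(2/3)))² = (1.71×0.033 / (1×2.522×0.5772))² = 0.001503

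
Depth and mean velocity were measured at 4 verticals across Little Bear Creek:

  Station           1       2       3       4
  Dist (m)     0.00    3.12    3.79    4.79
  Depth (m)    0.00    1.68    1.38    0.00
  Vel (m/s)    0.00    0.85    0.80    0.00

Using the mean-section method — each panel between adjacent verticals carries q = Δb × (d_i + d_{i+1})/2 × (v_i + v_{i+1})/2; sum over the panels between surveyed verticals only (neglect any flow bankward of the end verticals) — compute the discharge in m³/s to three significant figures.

2.24 m³/s

Panel 1-2: Δb = 3.12 m, d̄ = (0.00+1.68)/2 = 0.84, v̄ = (0.00+0.85)/2 = 0.425 → q = 3.12×0.84×0.425 = 1.114 m³/s
Panel 2-3: Δb = 0.67 m, d̄ = (1.68+1.38)/2 = 1.53, v̄ = (0.85+0.80)/2 = 0.825 → q = 0.67×1.53×0.825 = 0.8457 m³/s
Panel 3-4: Δb = 1 m, d̄ = (1.38+0.00)/2 = 0.69, v̄ = (0.80+0.00)/2 = 0.4 → q = 1×0.69×0.4 = 0.2760 m³/s
Q = Σ q = 2.236 m³/s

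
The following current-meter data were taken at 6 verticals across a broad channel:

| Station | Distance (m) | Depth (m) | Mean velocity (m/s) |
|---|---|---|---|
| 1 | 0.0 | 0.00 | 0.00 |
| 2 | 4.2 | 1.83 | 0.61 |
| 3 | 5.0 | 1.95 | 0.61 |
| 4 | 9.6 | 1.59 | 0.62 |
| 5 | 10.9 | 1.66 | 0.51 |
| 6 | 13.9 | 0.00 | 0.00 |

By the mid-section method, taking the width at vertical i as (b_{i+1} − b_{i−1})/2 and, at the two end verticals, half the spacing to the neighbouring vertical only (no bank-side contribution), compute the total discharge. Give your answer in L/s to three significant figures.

10700 L/s

w_2 = (5.0 − 0.0)/2 = 2.5 m; q_2 = 0.61 × 1.83 × 2.5 = 2.791 m³/s
w_3 = (9.6 − 4.2)/2 = 2.7 m; q_3 = 0.61 × 1.95 × 2.7 = 3.212 m³/s
w_4 = (10.9 − 5.0)/2 = 2.95 m; q_4 = 0.62 × 1.59 × 2.95 = 2.908 m³/s
w_5 = (13.9 − 9.6)/2 = 2.15 m; q_5 = 0.51 × 1.66 × 2.15 = 1.820 m³/s
Stations 1, 6 contribute zero (depth or velocity is 0).
Q = Σ qᵢ = 10.73 m³/s
= 10.73 × 1000 = 10730 L/s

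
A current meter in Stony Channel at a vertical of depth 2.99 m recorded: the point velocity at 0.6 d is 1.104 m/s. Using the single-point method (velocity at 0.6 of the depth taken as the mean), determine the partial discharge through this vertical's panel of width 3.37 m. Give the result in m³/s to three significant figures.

11.1 m³/s

v̄ = v₀.₆ = 1.104 m/s
q = v̄ × d × w = 1.104 × 2.99 × 3.37 = 11.12 m³/s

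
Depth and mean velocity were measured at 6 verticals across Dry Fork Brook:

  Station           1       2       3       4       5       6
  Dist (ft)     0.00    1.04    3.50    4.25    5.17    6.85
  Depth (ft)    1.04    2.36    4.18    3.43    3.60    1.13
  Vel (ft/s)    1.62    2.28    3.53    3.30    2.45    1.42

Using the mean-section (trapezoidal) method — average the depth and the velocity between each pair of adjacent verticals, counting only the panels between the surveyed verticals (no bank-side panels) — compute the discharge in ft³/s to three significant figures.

Panel 1-2: Δb = 1.04 ft, d̄ = (1.04+2.36)/2 = 1.7, v̄ = (1.62+2.28)/2 = 1.95 → q = 1.04×1.7×1.95 = 3.448 ft³/s
Panel 2-3: Δb = 2.46 ft, d̄ = (2.36+4.18)/2 = 3.27, v̄ = (2.28+3.53)/2 = 2.905 → q = 2.46×3.27×2.905 = 23.37 ft³/s
Panel 3-4: Δb = 0.75 ft, d̄ = (4.18+3.43)/2 = 3.805, v̄ = (3.53+3.30)/2 = 3.415 → q = 0.75×3.805×3.415 = 9.746 ft³/s
Panel 4-5: Δb = 0.92 ft, d̄ = (3.43+3.60)/2 = 3.515, v̄ = (3.30+2.45)/2 = 2.875 → q = 0.92×3.515×2.875 = 9.297 ft³/s
Panel 5-6: Δb = 1.68 ft, d̄ = (3.60+1.13)/2 = 2.365, v̄ = (2.45+1.42)/2 = 1.935 → q = 1.68×2.365×1.935 = 7.688 ft³/s
Q = Σ q = 53.55 ft³/s

53.5 ft³/s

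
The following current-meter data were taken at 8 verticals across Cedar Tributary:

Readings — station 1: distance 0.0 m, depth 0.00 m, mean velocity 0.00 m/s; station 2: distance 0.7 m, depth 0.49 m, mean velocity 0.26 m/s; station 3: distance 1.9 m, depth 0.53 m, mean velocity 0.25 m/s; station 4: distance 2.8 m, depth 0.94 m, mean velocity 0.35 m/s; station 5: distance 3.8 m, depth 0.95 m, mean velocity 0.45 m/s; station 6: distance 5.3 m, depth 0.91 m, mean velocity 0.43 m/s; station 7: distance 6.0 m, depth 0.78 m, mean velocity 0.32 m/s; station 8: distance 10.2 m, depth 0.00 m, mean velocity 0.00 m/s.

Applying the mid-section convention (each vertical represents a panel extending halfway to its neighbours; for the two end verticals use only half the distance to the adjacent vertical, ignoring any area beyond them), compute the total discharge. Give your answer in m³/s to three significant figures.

2.15 m³/s

w_2 = (1.9 − 0.0)/2 = 0.95 m; q_2 = 0.26 × 0.49 × 0.95 = 0.1210 m³/s
w_3 = (2.8 − 0.7)/2 = 1.05 m; q_3 = 0.25 × 0.53 × 1.05 = 0.1391 m³/s
w_4 = (3.8 − 1.9)/2 = 0.95 m; q_4 = 0.35 × 0.94 × 0.95 = 0.3126 m³/s
w_5 = (5.3 − 2.8)/2 = 1.25 m; q_5 = 0.45 × 0.95 × 1.25 = 0.5344 m³/s
w_6 = (6.0 − 3.8)/2 = 1.1 m; q_6 = 0.43 × 0.91 × 1.1 = 0.4304 m³/s
w_7 = (10.2 − 5.3)/2 = 2.45 m; q_7 = 0.32 × 0.78 × 2.45 = 0.6115 m³/s
Stations 1, 8 contribute zero (depth or velocity is 0).
Q = Σ qᵢ = 2.149 m³/s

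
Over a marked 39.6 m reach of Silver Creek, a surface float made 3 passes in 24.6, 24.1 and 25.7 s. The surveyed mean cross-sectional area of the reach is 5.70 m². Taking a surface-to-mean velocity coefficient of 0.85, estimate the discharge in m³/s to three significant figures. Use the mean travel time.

7.74 m³/s

t̄ = (24.6 + 24.1 + 25.7) / 3 = 24.8 s
v_surface = L / t̄ = 39.6 / 24.8 = 1.597 m/s
v_mean = 0.85 × 1.597 = 1.357 m/s
Q = A × v_mean = 5.70 × 1.357 = 7.736 m³/s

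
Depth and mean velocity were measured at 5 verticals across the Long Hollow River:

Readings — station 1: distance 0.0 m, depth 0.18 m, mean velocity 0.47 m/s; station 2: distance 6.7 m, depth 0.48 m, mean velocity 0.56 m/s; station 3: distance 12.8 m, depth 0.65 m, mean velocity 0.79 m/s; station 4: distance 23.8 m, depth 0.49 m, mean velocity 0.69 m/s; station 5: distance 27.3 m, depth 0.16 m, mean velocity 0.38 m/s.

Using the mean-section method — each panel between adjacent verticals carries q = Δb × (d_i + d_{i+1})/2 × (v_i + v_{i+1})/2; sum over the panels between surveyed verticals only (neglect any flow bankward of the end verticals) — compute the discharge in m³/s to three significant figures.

Panel 1-2: Δb = 6.7 m, d̄ = (0.18+0.48)/2 = 0.33, v̄ = (0.47+0.56)/2 = 0.515 → q = 6.7×0.33×0.515 = 1.139 m³/s
Panel 2-3: Δb = 6.1 m, d̄ = (0.48+0.65)/2 = 0.565, v̄ = (0.56+0.79)/2 = 0.675 → q = 6.1×0.565×0.675 = 2.326 m³/s
Panel 3-4: Δb = 11 m, d̄ = (0.65+0.49)/2 = 0.57, v̄ = (0.79+0.69)/2 = 0.74 → q = 11×0.57×0.74 = 4.640 m³/s
Panel 4-5: Δb = 3.5 m, d̄ = (0.49+0.16)/2 = 0.325, v̄ = (0.69+0.38)/2 = 0.535 → q = 3.5×0.325×0.535 = 0.6086 m³/s
Q = Σ q = 8.713 m³/s

8.71 m³/s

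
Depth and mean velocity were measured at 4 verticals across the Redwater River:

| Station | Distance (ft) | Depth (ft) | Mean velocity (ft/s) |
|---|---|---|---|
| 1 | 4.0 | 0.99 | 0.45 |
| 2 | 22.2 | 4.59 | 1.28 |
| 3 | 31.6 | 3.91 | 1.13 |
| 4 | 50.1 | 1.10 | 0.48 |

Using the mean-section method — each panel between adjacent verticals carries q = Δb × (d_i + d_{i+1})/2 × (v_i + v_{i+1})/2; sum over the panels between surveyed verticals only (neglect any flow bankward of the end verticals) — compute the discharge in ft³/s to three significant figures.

129 ft³/s

Panel 1-2: Δb = 18.2 ft, d̄ = (0.99+4.59)/2 = 2.79, v̄ = (0.45+1.28)/2 = 0.865 → q = 18.2×2.79×0.865 = 43.92 ft³/s
Panel 2-3: Δb = 9.4 ft, d̄ = (4.59+3.91)/2 = 4.25, v̄ = (1.28+1.13)/2 = 1.205 → q = 9.4×4.25×1.205 = 48.14 ft³/s
Panel 3-4: Δb = 18.5 ft, d̄ = (3.91+1.10)/2 = 2.505, v̄ = (1.13+0.48)/2 = 0.805 → q = 18.5×2.505×0.805 = 37.31 ft³/s
Q = Σ q = 129.4 ft³/s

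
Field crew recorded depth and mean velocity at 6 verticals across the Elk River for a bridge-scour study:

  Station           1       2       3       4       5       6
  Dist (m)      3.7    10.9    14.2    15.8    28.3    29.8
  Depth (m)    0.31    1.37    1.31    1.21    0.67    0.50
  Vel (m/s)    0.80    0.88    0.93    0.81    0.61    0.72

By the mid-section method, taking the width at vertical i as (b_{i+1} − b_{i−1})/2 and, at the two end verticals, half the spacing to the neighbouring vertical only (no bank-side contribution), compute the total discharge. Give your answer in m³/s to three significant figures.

20.2 m³/s

w_1 = (10.9 − 3.7)/2 = 3.6 m; q_1 = 0.80 × 0.31 × 3.6 = 0.8928 m³/s
w_2 = (14.2 − 3.7)/2 = 5.25 m; q_2 = 0.88 × 1.37 × 5.25 = 6.329 m³/s
w_3 = (15.8 − 10.9)/2 = 2.45 m; q_3 = 0.93 × 1.31 × 2.45 = 2.985 m³/s
w_4 = (28.3 − 14.2)/2 = 7.05 m; q_4 = 0.81 × 1.21 × 7.05 = 6.910 m³/s
w_5 = (29.8 − 15.8)/2 = 7 m; q_5 = 0.61 × 0.67 × 7 = 2.861 m³/s
w_6 = (29.8 − 28.3)/2 = 0.75 m; q_6 = 0.72 × 0.50 × 0.75 = 0.2700 m³/s
Q = Σ qᵢ = 20.25 m³/s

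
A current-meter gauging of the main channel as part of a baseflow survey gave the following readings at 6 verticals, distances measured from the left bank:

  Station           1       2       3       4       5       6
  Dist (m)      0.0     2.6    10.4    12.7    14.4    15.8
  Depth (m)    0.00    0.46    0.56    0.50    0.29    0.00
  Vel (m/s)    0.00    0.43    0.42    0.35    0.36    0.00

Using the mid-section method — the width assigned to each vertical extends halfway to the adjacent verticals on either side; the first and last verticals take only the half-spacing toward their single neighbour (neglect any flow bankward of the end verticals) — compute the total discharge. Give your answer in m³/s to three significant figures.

w_2 = (10.4 − 0.0)/2 = 5.2 m; q_2 = 0.43 × 0.46 × 5.2 = 1.029 m³/s
w_3 = (12.7 − 2.6)/2 = 5.05 m; q_3 = 0.42 × 0.56 × 5.05 = 1.188 m³/s
w_4 = (14.4 − 10.4)/2 = 2 m; q_4 = 0.35 × 0.50 × 2 = 0.3500 m³/s
w_5 = (15.8 − 12.7)/2 = 1.55 m; q_5 = 0.36 × 0.29 × 1.55 = 0.1618 m³/s
Stations 1, 6 contribute zero (depth or velocity is 0).
Q = Σ qᵢ = 2.728 m³/s

2.73 m³/s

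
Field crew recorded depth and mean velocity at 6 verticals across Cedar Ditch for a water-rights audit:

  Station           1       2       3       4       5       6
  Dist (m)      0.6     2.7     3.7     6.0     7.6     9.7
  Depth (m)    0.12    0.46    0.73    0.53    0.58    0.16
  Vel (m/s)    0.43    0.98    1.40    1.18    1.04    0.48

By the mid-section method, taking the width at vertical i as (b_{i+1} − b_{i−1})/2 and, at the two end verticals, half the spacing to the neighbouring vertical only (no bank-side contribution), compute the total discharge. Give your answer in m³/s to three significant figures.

w_1 = (2.7 − 0.6)/2 = 1.05 m; q_1 = 0.43 × 0.12 × 1.05 = 0.05418 m³/s
w_2 = (3.7 − 0.6)/2 = 1.55 m; q_2 = 0.98 × 0.46 × 1.55 = 0.6987 m³/s
w_3 = (6.0 − 2.7)/2 = 1.65 m; q_3 = 1.40 × 0.73 × 1.65 = 1.686 m³/s
w_4 = (7.6 − 3.7)/2 = 1.95 m; q_4 = 1.18 × 0.53 × 1.95 = 1.220 m³/s
w_5 = (9.7 − 6.0)/2 = 1.85 m; q_5 = 1.04 × 0.58 × 1.85 = 1.116 m³/s
w_6 = (9.7 − 7.6)/2 = 1.05 m; q_6 = 0.48 × 0.16 × 1.05 = 0.08064 m³/s
Q = Σ qᵢ = 4.855 m³/s

4.86 m³/s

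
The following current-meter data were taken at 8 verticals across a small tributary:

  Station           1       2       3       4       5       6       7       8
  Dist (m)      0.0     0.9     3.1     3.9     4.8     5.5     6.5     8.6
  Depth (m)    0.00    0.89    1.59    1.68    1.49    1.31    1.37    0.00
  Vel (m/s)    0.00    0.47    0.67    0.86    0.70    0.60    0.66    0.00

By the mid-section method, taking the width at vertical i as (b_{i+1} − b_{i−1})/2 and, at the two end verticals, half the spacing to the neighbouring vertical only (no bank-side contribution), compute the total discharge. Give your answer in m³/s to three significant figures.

w_2 = (3.1 − 0.0)/2 = 1.55 m; q_2 = 0.47 × 0.89 × 1.55 = 0.6484 m³/s
w_3 = (3.9 − 0.9)/2 = 1.5 m; q_3 = 0.67 × 1.59 × 1.5 = 1.598 m³/s
w_4 = (4.8 − 3.1)/2 = 0.85 m; q_4 = 0.86 × 1.68 × 0.85 = 1.228 m³/s
w_5 = (5.5 − 3.9)/2 = 0.8 m; q_5 = 0.70 × 1.49 × 0.8 = 0.8344 m³/s
w_6 = (6.5 − 4.8)/2 = 0.85 m; q_6 = 0.60 × 1.31 × 0.85 = 0.6681 m³/s
w_7 = (8.6 − 5.5)/2 = 1.55 m; q_7 = 0.66 × 1.37 × 1.55 = 1.402 m³/s
Stations 1, 8 contribute zero (depth or velocity is 0).
Q = Σ qᵢ = 6.378 m³/s

6.38 m³/s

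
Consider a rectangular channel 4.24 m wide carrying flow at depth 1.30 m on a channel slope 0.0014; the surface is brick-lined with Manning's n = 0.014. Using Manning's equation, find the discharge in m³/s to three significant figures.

12.8 m³/s

A = b·y = 4.24 × 1.30 = 5.512 m²
P = b + 2y = 4.24 + 2×1.30 = 6.840 m
R = A/P = 5.512/6.840 = 0.8058 m
Q = (1/n)·A·R^(2/3)·S^(1/2) = (1/0.014) × 5.512 × 0.8058^(2/3) × 0.0014^(1/2) = 12.76 m³/s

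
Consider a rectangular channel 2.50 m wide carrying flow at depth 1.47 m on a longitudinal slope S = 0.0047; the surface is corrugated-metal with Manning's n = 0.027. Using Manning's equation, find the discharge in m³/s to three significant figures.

7.18 m³/s

A = b·y = 2.50 × 1.47 = 3.675 m²
P = b + 2y = 2.50 + 2×1.47 = 5.440 m
R = A/P = 3.675/5.440 = 0.6756 m
Q = (1/n)·A·R^(2/3)·S^(1/2) = (1/0.027) × 3.675 × 0.6756^(2/3) × 0.0047^(1/2) = 7.184 m³/s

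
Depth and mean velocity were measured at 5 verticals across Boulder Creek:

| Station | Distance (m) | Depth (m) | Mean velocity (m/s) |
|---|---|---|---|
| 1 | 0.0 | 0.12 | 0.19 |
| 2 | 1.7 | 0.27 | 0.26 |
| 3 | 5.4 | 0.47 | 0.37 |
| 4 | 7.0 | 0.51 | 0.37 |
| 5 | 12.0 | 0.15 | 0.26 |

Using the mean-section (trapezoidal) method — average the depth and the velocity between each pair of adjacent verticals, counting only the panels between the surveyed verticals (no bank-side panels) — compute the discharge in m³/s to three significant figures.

1.32 m³/s

Panel 1-2: Δb = 1.7 m, d̄ = (0.12+0.27)/2 = 0.195, v̄ = (0.19+0.26)/2 = 0.225 → q = 1.7×0.195×0.225 = 0.07459 m³/s
Panel 2-3: Δb = 3.7 m, d̄ = (0.27+0.47)/2 = 0.37, v̄ = (0.26+0.37)/2 = 0.315 → q = 3.7×0.37×0.315 = 0.4312 m³/s
Panel 3-4: Δb = 1.6 m, d̄ = (0.47+0.51)/2 = 0.49, v̄ = (0.37+0.37)/2 = 0.37 → q = 1.6×0.49×0.37 = 0.2901 m³/s
Panel 4-5: Δb = 5 m, d̄ = (0.51+0.15)/2 = 0.33, v̄ = (0.37+0.26)/2 = 0.315 → q = 5×0.33×0.315 = 0.5198 m³/s
Q = Σ q = 1.316 m³/s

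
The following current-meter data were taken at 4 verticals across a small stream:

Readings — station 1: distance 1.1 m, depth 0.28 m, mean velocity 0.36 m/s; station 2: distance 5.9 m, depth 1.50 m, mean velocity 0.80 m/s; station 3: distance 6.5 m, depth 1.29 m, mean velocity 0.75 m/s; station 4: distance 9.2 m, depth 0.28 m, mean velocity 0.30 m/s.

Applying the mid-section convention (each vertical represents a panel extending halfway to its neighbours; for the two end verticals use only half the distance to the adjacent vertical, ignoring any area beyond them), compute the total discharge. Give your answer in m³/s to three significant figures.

w_1 = (5.9 − 1.1)/2 = 2.4 m; q_1 = 0.36 × 0.28 × 2.4 = 0.2419 m³/s
w_2 = (6.5 − 1.1)/2 = 2.7 m; q_2 = 0.80 × 1.50 × 2.7 = 3.240 m³/s
w_3 = (9.2 − 5.9)/2 = 1.65 m; q_3 = 0.75 × 1.29 × 1.65 = 1.596 m³/s
w_4 = (9.2 − 6.5)/2 = 1.35 m; q_4 = 0.30 × 0.28 × 1.35 = 0.1134 m³/s
Q = Σ qᵢ = 5.192 m³/s

5.19 m³/s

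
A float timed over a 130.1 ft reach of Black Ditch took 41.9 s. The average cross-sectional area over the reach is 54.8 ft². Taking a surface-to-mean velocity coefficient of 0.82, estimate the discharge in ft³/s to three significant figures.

v_surface = L / t̄ = 130.1 / 41.9 = 3.105 ft/s
v_mean = 0.82 × 3.105 = 2.546 ft/s
Q = A × v_mean = 54.8 × 2.546 = 139.5 ft³/s

140 ft³/s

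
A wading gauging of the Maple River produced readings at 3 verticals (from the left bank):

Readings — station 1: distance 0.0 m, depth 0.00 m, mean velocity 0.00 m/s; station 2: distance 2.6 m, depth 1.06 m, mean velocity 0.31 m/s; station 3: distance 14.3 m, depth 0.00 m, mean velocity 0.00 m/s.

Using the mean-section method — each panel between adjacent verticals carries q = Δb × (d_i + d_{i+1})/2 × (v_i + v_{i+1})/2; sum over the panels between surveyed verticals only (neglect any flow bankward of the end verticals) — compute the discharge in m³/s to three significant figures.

1.17 m³/s

Panel 1-2: Δb = 2.6 m, d̄ = (0.00+1.06)/2 = 0.53, v̄ = (0.00+0.31)/2 = 0.155 → q = 2.6×0.53×0.155 = 0.2136 m³/s
Panel 2-3: Δb = 11.7 m, d̄ = (1.06+0.00)/2 = 0.53, v̄ = (0.31+0.00)/2 = 0.155 → q = 11.7×0.53×0.155 = 0.9612 m³/s
Q = Σ q = 1.175 m³/s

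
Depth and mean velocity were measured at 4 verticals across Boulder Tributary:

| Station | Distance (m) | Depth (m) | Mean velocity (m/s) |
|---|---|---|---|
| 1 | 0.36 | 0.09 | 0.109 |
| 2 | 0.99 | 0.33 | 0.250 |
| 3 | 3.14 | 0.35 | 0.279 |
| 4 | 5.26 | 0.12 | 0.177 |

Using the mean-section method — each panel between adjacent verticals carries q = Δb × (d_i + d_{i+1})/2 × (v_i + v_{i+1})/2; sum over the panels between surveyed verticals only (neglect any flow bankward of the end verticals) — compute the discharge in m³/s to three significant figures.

Panel 1-2: Δb = 0.63 m, d̄ = (0.09+0.33)/2 = 0.21, v̄ = (0.109+0.250)/2 = 0.1795 → q = 0.63×0.21×0.1795 = 0.02375 m³/s
Panel 2-3: Δb = 2.15 m, d̄ = (0.33+0.35)/2 = 0.34, v̄ = (0.250+0.279)/2 = 0.2645 → q = 2.15×0.34×0.2645 = 0.1933 m³/s
Panel 3-4: Δb = 2.12 m, d̄ = (0.35+0.12)/2 = 0.235, v̄ = (0.279+0.177)/2 = 0.228 → q = 2.12×0.235×0.228 = 0.1136 m³/s
Q = Σ q = 0.3307 m³/s

0.331 m³/s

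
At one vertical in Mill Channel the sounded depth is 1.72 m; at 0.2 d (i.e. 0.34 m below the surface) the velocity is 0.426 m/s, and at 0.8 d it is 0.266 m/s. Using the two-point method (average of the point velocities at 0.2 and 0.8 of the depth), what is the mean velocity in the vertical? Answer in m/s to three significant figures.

v̄ = (0.426 + 0.266) / 2 = 0.3460 m/s

0.346 m/s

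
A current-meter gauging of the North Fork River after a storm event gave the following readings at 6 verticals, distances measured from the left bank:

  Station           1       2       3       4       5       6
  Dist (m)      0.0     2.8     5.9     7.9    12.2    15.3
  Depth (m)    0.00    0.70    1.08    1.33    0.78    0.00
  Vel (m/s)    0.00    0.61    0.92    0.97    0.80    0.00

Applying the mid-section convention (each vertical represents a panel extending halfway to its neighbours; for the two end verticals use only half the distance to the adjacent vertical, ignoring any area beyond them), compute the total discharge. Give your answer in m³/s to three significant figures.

10.2 m³/s

w_2 = (5.9 − 0.0)/2 = 2.95 m; q_2 = 0.61 × 0.70 × 2.95 = 1.260 m³/s
w_3 = (7.9 − 2.8)/2 = 2.55 m; q_3 = 0.92 × 1.08 × 2.55 = 2.534 m³/s
w_4 = (12.2 − 5.9)/2 = 3.15 m; q_4 = 0.97 × 1.33 × 3.15 = 4.064 m³/s
w_5 = (15.3 − 7.9)/2 = 3.7 m; q_5 = 0.80 × 0.78 × 3.7 = 2.309 m³/s
Stations 1, 6 contribute zero (depth or velocity is 0).
Q = Σ qᵢ = 10.17 m³/s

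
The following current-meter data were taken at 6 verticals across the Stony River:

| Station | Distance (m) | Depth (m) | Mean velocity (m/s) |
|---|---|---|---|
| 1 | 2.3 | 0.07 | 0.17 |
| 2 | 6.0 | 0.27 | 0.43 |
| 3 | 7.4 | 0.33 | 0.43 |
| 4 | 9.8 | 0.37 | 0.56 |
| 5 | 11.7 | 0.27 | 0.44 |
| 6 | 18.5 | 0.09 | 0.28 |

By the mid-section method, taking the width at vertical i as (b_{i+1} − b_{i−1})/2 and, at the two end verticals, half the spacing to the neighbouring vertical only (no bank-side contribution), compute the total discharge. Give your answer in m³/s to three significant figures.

1.64 m³/s

w_1 = (6.0 − 2.3)/2 = 1.85 m; q_1 = 0.17 × 0.07 × 1.85 = 0.02202 m³/s
w_2 = (7.4 − 2.3)/2 = 2.55 m; q_2 = 0.43 × 0.27 × 2.55 = 0.2961 m³/s
w_3 = (9.8 − 6.0)/2 = 1.9 m; q_3 = 0.43 × 0.33 × 1.9 = 0.2696 m³/s
w_4 = (11.7 − 7.4)/2 = 2.15 m; q_4 = 0.56 × 0.37 × 2.15 = 0.4455 m³/s
w_5 = (18.5 − 9.8)/2 = 4.35 m; q_5 = 0.44 × 0.27 × 4.35 = 0.5168 m³/s
w_6 = (18.5 − 11.7)/2 = 3.4 m; q_6 = 0.28 × 0.09 × 3.4 = 0.08568 m³/s
Q = Σ qᵢ = 1.636 m³/s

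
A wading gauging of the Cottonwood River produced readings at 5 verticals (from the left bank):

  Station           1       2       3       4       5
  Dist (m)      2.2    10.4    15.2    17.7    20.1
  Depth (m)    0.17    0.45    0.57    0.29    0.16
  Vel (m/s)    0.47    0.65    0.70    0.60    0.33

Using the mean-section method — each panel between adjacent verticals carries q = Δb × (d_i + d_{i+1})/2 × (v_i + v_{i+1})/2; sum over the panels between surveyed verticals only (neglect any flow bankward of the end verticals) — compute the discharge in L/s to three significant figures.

4030 L/s

Panel 1-2: Δb = 8.2 m, d̄ = (0.17+0.45)/2 = 0.31, v̄ = (0.47+0.65)/2 = 0.56 → q = 8.2×0.31×0.56 = 1.424 m³/s
Panel 2-3: Δb = 4.8 m, d̄ = (0.45+0.57)/2 = 0.51, v̄ = (0.65+0.70)/2 = 0.675 → q = 4.8×0.51×0.675 = 1.652 m³/s
Panel 3-4: Δb = 2.5 m, d̄ = (0.57+0.29)/2 = 0.43, v̄ = (0.70+0.60)/2 = 0.65 → q = 2.5×0.43×0.65 = 0.6988 m³/s
Panel 4-5: Δb = 2.4 m, d̄ = (0.29+0.16)/2 = 0.225, v̄ = (0.60+0.33)/2 = 0.465 → q = 2.4×0.225×0.465 = 0.2511 m³/s
Q = Σ q = 4.026 m³/s
= 4.026 × 1000 = 4026 L/s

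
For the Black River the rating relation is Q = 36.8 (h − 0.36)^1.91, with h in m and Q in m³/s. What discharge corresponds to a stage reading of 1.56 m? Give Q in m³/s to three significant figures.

Q = 36.8 × (1.56 − 0.36)^1.91 = 36.8 × 1.2^1.91 = 52.13 m³/s

52.1 m³/s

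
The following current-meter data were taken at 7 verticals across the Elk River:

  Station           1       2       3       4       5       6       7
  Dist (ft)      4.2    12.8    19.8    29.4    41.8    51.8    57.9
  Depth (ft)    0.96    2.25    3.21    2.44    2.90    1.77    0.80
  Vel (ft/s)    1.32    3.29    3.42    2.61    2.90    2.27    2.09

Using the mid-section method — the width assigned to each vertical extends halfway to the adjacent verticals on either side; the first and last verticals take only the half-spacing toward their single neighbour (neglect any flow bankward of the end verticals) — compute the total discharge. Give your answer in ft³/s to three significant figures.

356 ft³/s

w_1 = (12.8 − 4.2)/2 = 4.3 ft; q_1 = 1.32 × 0.96 × 4.3 = 5.449 ft³/s
w_2 = (19.8 − 4.2)/2 = 7.8 ft; q_2 = 3.29 × 2.25 × 7.8 = 57.74 ft³/s
w_3 = (29.4 − 12.8)/2 = 8.3 ft; q_3 = 3.42 × 3.21 × 8.3 = 91.12 ft³/s
w_4 = (41.8 − 19.8)/2 = 11 ft; q_4 = 2.61 × 2.44 × 11 = 70.05 ft³/s
w_5 = (51.8 − 29.4)/2 = 11.2 ft; q_5 = 2.90 × 2.90 × 11.2 = 94.19 ft³/s
w_6 = (57.9 − 41.8)/2 = 8.05 ft; q_6 = 2.27 × 1.77 × 8.05 = 32.34 ft³/s
w_7 = (57.9 − 51.8)/2 = 3.05 ft; q_7 = 2.09 × 0.80 × 3.05 = 5.100 ft³/s
Q = Σ qᵢ = 356.0 ft³/s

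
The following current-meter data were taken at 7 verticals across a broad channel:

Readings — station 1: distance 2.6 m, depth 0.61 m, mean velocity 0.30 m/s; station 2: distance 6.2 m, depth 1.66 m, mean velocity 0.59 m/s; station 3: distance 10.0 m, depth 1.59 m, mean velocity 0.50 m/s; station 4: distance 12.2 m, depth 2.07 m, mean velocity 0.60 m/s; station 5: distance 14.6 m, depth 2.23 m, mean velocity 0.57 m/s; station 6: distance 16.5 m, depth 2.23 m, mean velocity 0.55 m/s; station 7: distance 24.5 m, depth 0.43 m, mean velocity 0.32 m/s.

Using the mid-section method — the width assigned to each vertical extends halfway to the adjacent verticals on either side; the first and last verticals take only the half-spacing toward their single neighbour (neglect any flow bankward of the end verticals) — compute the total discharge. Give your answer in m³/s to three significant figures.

18.5 m³/s

w_1 = (6.2 − 2.6)/2 = 1.8 m; q_1 = 0.30 × 0.61 × 1.8 = 0.3294 m³/s
w_2 = (10.0 − 2.6)/2 = 3.7 m; q_2 = 0.59 × 1.66 × 3.7 = 3.624 m³/s
w_3 = (12.2 − 6.2)/2 = 3 m; q_3 = 0.50 × 1.59 × 3 = 2.385 m³/s
w_4 = (14.6 − 10.0)/2 = 2.3 m; q_4 = 0.60 × 2.07 × 2.3 = 2.857 m³/s
w_5 = (16.5 − 12.2)/2 = 2.15 m; q_5 = 0.57 × 2.23 × 2.15 = 2.733 m³/s
w_6 = (24.5 − 14.6)/2 = 4.95 m; q_6 = 0.55 × 2.23 × 4.95 = 6.071 m³/s
w_7 = (24.5 − 16.5)/2 = 4 m; q_7 = 0.32 × 0.43 × 4 = 0.5504 m³/s
Q = Σ qᵢ = 18.55 m³/s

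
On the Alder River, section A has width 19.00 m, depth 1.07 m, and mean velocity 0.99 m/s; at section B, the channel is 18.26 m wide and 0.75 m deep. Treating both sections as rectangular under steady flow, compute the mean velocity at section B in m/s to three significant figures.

Q = A₁V₁ = (19.00×1.07) × 0.99 = 20.13 m³/s
A₂ = 18.26 × 0.75 = 13.70 m²
V₂ = Q/A₂ = 20.13/13.70 = 1.470 m/s

1.47 m/s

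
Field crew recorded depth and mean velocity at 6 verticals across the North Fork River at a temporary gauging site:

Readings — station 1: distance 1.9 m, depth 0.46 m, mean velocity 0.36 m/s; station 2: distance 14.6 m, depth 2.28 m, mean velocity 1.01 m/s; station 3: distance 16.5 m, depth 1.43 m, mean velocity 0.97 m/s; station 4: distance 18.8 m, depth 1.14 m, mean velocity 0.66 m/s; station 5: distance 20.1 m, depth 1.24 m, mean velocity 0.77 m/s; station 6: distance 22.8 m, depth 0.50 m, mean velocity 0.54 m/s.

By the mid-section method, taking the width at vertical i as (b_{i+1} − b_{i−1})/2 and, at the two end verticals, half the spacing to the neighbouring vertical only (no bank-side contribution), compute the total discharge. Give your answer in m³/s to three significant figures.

24.4 m³/s

w_1 = (14.6 − 1.9)/2 = 6.35 m; q_1 = 0.36 × 0.46 × 6.35 = 1.052 m³/s
w_2 = (16.5 − 1.9)/2 = 7.3 m; q_2 = 1.01 × 2.28 × 7.3 = 16.81 m³/s
w_3 = (18.8 − 14.6)/2 = 2.1 m; q_3 = 0.97 × 1.43 × 2.1 = 2.913 m³/s
w_4 = (20.1 − 16.5)/2 = 1.8 m; q_4 = 0.66 × 1.14 × 1.8 = 1.354 m³/s
w_5 = (22.8 − 18.8)/2 = 2 m; q_5 = 0.77 × 1.24 × 2 = 1.910 m³/s
w_6 = (22.8 − 20.1)/2 = 1.35 m; q_6 = 0.54 × 0.50 × 1.35 = 0.3645 m³/s
Q = Σ qᵢ = 24.40 m³/s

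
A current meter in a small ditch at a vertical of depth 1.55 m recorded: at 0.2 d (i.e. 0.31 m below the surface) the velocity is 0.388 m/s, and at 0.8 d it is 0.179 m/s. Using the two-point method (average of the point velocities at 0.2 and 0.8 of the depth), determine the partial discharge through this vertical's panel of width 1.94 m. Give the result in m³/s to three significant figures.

v̄ = (0.388 + 0.179) / 2 = 0.2835 m/s
q = v̄ × d × w = 0.2835 × 1.55 × 1.94 = 0.8525 m³/s

0.852 m³/s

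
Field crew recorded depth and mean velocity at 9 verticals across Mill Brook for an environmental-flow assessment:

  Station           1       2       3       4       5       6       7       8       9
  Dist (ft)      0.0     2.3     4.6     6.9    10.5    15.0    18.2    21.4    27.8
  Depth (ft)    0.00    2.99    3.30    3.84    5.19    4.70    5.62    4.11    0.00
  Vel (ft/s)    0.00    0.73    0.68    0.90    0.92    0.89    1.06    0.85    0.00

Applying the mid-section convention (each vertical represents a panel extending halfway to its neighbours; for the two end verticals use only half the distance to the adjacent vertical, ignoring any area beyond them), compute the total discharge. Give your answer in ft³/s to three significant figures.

w_2 = (4.6 − 0.0)/2 = 2.3 ft; q_2 = 0.73 × 2.99 × 2.3 = 5.020 ft³/s
w_3 = (6.9 − 2.3)/2 = 2.3 ft; q_3 = 0.68 × 3.30 × 2.3 = 5.161 ft³/s
w_4 = (10.5 − 4.6)/2 = 2.95 ft; q_4 = 0.90 × 3.84 × 2.95 = 10.20 ft³/s
w_5 = (15.0 − 6.9)/2 = 4.05 ft; q_5 = 0.92 × 5.19 × 4.05 = 19.34 ft³/s
w_6 = (18.2 − 10.5)/2 = 3.85 ft; q_6 = 0.89 × 4.70 × 3.85 = 16.10 ft³/s
w_7 = (21.4 − 15.0)/2 = 3.2 ft; q_7 = 1.06 × 5.62 × 3.2 = 19.06 ft³/s
w_8 = (27.8 − 18.2)/2 = 4.8 ft; q_8 = 0.85 × 4.11 × 4.8 = 16.77 ft³/s
Stations 1, 9 contribute zero (depth or velocity is 0).
Q = Σ qᵢ = 91.65 ft³/s

91.7 ft³/s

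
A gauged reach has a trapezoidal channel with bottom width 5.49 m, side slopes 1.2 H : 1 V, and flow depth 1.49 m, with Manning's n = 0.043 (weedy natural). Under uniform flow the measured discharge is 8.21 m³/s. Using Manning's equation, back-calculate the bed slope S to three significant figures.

0.000970

A = (b + z·y)·y = (5.49 + 1.2×1.49)×1.49 = 10.84 m²
P = b + 2y√(1+z²) = 5.49 + 2×1.49×√(1+1.2²) = 10.14 m
R = A/P = 10.84/10.14 = 1.069 m
S = (Q·n / (1·A·R^(2/3)))² = (8.21×0.043 / (1×10.84×1.045))² = 0.0009697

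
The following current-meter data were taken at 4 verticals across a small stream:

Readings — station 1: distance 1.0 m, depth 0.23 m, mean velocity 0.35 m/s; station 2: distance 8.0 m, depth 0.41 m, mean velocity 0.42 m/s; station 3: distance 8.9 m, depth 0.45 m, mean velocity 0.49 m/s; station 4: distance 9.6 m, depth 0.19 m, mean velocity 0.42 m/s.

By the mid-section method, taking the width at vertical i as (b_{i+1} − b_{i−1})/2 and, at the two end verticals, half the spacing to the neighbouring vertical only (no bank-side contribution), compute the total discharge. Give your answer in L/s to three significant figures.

1170 L/s

w_1 = (8.0 − 1.0)/2 = 3.5 m; q_1 = 0.35 × 0.23 × 3.5 = 0.2818 m³/s
w_2 = (8.9 − 1.0)/2 = 3.95 m; q_2 = 0.42 × 0.41 × 3.95 = 0.6802 m³/s
w_3 = (9.6 − 8.0)/2 = 0.8 m; q_3 = 0.49 × 0.45 × 0.8 = 0.1764 m³/s
w_4 = (9.6 − 8.9)/2 = 0.35 m; q_4 = 0.42 × 0.19 × 0.35 = 0.02793 m³/s
Q = Σ qᵢ = 1.166 m³/s
= 1.166 × 1000 = 1166 L/s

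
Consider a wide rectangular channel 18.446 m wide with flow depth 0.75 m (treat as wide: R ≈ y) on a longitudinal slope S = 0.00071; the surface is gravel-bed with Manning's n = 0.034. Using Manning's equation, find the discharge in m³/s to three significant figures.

A = b·y = 18.446 × 0.75 = 13.83 m²
Wide channel: R ≈ y = 0.75 m
Q = (1/n)·A·R^(2/3)·S^(1/2) = (1/0.034) × 13.83 × 0.7500^(2/3) × 0.00071^(1/2) = 8.950 m³/s

8.95 m³/s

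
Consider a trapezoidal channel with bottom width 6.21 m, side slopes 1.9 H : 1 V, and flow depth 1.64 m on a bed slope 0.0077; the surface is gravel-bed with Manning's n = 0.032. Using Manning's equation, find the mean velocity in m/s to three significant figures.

3.02 m/s

A = (b + z·y)·y = (6.21 + 1.9×1.64)×1.64 = 15.29 m²
P = b + 2y√(1+z²) = 6.21 + 2×1.64×√(1+1.9²) = 13.25 m
R = A/P = 15.29/13.25 = 1.154 m
Q = (1/n)·A·R^(2/3)·S^(1/2) = (1/0.032) × 15.29 × 1.154^(2/3) × 0.0077^(1/2) = 46.15 m³/s
V = Q/A = 46.15/15.29 = 3.017 m/s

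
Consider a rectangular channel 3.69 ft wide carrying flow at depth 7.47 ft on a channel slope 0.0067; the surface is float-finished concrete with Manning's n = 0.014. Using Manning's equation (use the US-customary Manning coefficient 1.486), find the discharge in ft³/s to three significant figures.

311 ft³/s

A = b·y = 3.69 × 7.47 = 27.56 ft²
P = b + 2y = 3.69 + 2×7.47 = 18.63 ft
R = A/P = 27.56/18.63 = 1.480 ft
Q = (1.486/n)·A·R^(2/3)·S^(1/2) = (1.486/0.014) × 27.56 × 1.480^(2/3) × 0.0067^(1/2) = 311.0 ft³/s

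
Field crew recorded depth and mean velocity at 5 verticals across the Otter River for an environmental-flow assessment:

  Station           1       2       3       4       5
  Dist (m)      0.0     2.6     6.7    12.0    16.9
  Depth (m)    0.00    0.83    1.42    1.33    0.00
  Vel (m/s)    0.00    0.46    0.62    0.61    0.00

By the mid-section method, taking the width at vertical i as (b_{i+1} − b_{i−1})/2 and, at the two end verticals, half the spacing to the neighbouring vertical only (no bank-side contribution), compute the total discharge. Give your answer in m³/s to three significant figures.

w_2 = (6.7 − 0.0)/2 = 3.35 m; q_2 = 0.46 × 0.83 × 3.35 = 1.279 m³/s
w_3 = (12.0 − 2.6)/2 = 4.7 m; q_3 = 0.62 × 1.42 × 4.7 = 4.138 m³/s
w_4 = (16.9 − 6.7)/2 = 5.1 m; q_4 = 0.61 × 1.33 × 5.1 = 4.138 m³/s
Stations 1, 5 contribute zero (depth or velocity is 0).
Q = Σ qᵢ = 9.555 m³/s

9.55 m³/s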